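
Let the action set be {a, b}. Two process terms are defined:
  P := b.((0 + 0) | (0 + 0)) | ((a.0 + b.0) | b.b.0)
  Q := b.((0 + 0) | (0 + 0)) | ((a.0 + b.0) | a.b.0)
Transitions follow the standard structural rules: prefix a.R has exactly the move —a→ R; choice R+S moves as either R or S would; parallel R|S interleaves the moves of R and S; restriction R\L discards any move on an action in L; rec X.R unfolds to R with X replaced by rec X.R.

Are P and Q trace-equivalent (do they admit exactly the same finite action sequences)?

LTS(P): 12 reachable states
  u0 = b.((0 + 0) | (0 + 0)) | ((a.0 + b.0) | b.b.0) | --a--▸ u1, --b--▸ u1, --b--▸ u2, --b--▸ u3
  u1 = b.((0 + 0) | (0 + 0)) | (0 | b.b.0) | --b--▸ u4, --b--▸ u5
  u2 = (0 + 0) | (0 + 0) | ((a.0 + b.0) | b.b.0) | --a--▸ u4, --b--▸ u4, --b--▸ u6
  u3 = b.((0 + 0) | (0 + 0)) | ((a.0 + b.0) | b.0) | --a--▸ u5, --b--▸ u5, --b--▸ u6, --b--▸ u7
  u4 = (0 + 0) | (0 + 0) | (0 | b.b.0) | --b--▸ u8
  u5 = b.((0 + 0) | (0 + 0)) | (0 | b.0) | --b--▸ u8, --b--▸ u9
  u6 = (0 + 0) | (0 + 0) | ((a.0 + b.0) | b.0) | --a--▸ u8, --b--▸ u10, --b--▸ u8
  u7 = b.((0 + 0) | (0 + 0)) | ((a.0 + b.0) | 0) | --a--▸ u9, --b--▸ u10, --b--▸ u9
  u8 = (0 + 0) | (0 + 0) | (0 | b.0) | --b--▸ u11
  u9 = b.((0 + 0) | (0 + 0)) | (0 | 0) | --b--▸ u11
  u10 = (0 + 0) | (0 + 0) | ((a.0 + b.0) | 0) | --a--▸ u11, --b--▸ u11
  u11 = (0 + 0) | (0 + 0) | (0 | 0) | stopped
LTS(Q): 12 reachable states
  v0 = b.((0 + 0) | (0 + 0)) | ((a.0 + b.0) | a.b.0) | --a--▸ v1, --a--▸ v2, --b--▸ v2, --b--▸ v3
  v1 = b.((0 + 0) | (0 + 0)) | ((a.0 + b.0) | b.0) | --a--▸ v4, --b--▸ v4, --b--▸ v5, --b--▸ v6
  v2 = b.((0 + 0) | (0 + 0)) | (0 | a.b.0) | --a--▸ v4, --b--▸ v7
  v3 = (0 + 0) | (0 + 0) | ((a.0 + b.0) | a.b.0) | --a--▸ v5, --a--▸ v7, --b--▸ v7
  v4 = b.((0 + 0) | (0 + 0)) | (0 | b.0) | --b--▸ v8, --b--▸ v9
  v5 = (0 + 0) | (0 + 0) | ((a.0 + b.0) | b.0) | --a--▸ v8, --b--▸ v10, --b--▸ v8
  v6 = b.((0 + 0) | (0 + 0)) | ((a.0 + b.0) | 0) | --a--▸ v9, --b--▸ v10, --b--▸ v9
  v7 = (0 + 0) | (0 + 0) | (0 | a.b.0) | --a--▸ v8
  v8 = (0 + 0) | (0 + 0) | (0 | b.0) | --b--▸ v11
  v9 = b.((0 + 0) | (0 + 0)) | (0 | 0) | --b--▸ v11
  v10 = (0 + 0) | (0 + 0) | ((a.0 + b.0) | 0) | --a--▸ v11, --b--▸ v11
  v11 = (0 + 0) | (0 + 0) | (0 | 0) | stopped
Run σ = ⟨bbb⟩ on P: start {u0}
  step 1 (b): {u1, u2, u3}
  step 2 (b): {u4, u5, u6, u7}
  step 3 (b): {u10, u8, u9}
  — P admits the full trace.
Run σ = ⟨bbb⟩ on Q: start {v0}
  step 1 (b): {v2, v3}
  step 2 (b): {v7}
  step 3 (b): ∅ (Q stuck)

NO — witness ⟨bbb⟩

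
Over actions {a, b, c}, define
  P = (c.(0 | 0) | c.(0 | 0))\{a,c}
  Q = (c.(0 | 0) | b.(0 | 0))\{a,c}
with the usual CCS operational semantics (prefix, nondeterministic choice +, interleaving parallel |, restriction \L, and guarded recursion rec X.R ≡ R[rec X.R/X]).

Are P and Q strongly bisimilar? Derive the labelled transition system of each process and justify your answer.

NO

P's transition system — 1 states:
  p0 = (c.(0 | 0) | c.(0 | 0))\{a,c} :: deadlocked
Q's transition system — 2 states:
  q0 = (c.(0 | 0) | b.(0 | 0))\{a,c} :: --b--▸ q1
  q1 = (c.(0 | 0) | (0 | 0))\{a,c} :: deadlocked
Partition-refinement fixed point:
  B0 = {p0, q1}
  B1 = {q0}
p0 ∈ B0, q0 ∈ B1 → different blocks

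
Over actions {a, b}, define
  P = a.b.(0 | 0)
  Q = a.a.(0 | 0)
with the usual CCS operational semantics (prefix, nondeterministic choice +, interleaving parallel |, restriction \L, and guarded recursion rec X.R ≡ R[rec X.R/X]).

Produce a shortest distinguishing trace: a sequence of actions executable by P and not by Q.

LTS(P): 3 reachable states
  s0 = a.b.(0 | 0) | ··a··> s1
  s1 = b.(0 | 0) | ··b··> s2
  s2 = 0 | 0 | ∅
LTS(Q): 3 reachable states
  t0 = a.a.(0 | 0) | ··a··> t1
  t1 = a.(0 | 0) | ··a··> t2
  t2 = 0 | 0 | ∅
Trace ⟨ab⟩ through P, begin at {s0}:
  [1] a ⇒ {s1}
  [2] b ⇒ {s2}
  ✓ P
Trace ⟨ab⟩ through Q, begin at {t0}:
  [1] a ⇒ {t1}
  [2] b ⇒ ∅ (Q stuck)

ab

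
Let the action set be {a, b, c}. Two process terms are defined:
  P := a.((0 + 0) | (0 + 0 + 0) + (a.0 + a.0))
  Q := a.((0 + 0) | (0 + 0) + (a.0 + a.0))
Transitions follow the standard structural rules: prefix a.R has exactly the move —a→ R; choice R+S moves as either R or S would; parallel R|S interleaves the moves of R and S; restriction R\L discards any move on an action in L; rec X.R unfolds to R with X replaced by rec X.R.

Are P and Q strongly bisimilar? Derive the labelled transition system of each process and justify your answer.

Reachable graph of P (3 states):
  p0 = a.((0 + 0) | (0 + 0 + 0) + (a.0 + a.0)) → ··a··> p1
  p1 = (0 + 0) | (0 + 0 + 0) + (a.0 + a.0) → ··a··> p2
  p2 = 0 → deadlocked
Reachable graph of Q (3 states):
  q0 = a.((0 + 0) | (0 + 0) + (a.0 + a.0)) → ··a··> q1
  q1 = (0 + 0) | (0 + 0) + (a.0 + a.0) → ··a··> q2
  q2 = 0 → deadlocked
Bisimilarity quotient blocks:
  B0 = {p0, q0}
  B1 = {p1, q1}
  B2 = {p2, q2}
p0 ∈ B0, q0 ∈ B0 → same block

bisimilar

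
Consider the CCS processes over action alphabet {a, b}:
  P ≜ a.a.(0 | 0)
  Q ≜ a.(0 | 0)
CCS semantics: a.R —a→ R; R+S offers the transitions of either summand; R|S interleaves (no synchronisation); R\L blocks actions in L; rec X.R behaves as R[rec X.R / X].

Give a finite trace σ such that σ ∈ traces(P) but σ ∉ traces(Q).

Reachable graph of P (3 states):
  s0 = a.a.(0 | 0) | --a--▸ s1
  s1 = a.(0 | 0) | --a--▸ s2
  s2 = 0 | 0 | deadlocked
Reachable graph of Q (2 states):
  t0 = a.(0 | 0) | --a--▸ t1
  t1 = 0 | 0 | deadlocked
Executing aa from P (initial set {s0}):
  after a @ step 1: {s1}
  after a @ step 2: {s2}
  — P admits the full trace.
Executing aa from Q (initial set {t0}):
  after a @ step 1: {t1}
  after a @ step 2: no successor for Q

aa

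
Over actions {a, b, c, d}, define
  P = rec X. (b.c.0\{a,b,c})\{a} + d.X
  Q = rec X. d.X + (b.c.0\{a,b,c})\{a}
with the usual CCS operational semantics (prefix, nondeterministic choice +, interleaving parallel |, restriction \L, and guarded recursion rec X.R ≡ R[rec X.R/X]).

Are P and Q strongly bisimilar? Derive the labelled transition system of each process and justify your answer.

Reachable graph of P (3 states):
  s0 = rec X. (b.c.0\{a,b,c})\{a} + d.X ⊢ -b-> s1, -d-> s0
  s1 = (c.0\{a,b,c})\{a} ⊢ -c-> s2
  s2 = 0\{a,b,c}\{a} ⊢ stopped
Reachable graph of Q (3 states):
  t0 = rec X. d.X + (b.c.0\{a,b,c})\{a} ⊢ -b-> t1, -d-> t0
  t1 = (c.0\{a,b,c})\{a} ⊢ -c-> t2
  t2 = 0\{a,b,c}\{a} ⊢ stopped
Partition-refinement fixed point:
  B0 = {s0, t0}
  B1 = {s1, t1}
  B2 = {s2, t2}
s0 ∈ B0, t0 ∈ B0 → same block

YES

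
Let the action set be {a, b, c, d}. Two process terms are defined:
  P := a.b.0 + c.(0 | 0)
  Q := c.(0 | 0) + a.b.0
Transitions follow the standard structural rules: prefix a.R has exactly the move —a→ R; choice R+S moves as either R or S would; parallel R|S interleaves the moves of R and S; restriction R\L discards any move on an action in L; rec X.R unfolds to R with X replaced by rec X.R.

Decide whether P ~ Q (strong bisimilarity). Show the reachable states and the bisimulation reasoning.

bisimilar

P's transition system — 4 states:
  m0 = a.b.0 + c.(0 | 0) :: =a=> m1, =c=> m2
  m1 = b.0 :: =b=> m3
  m2 = 0 | 0 :: deadlocked
  m3 = 0 :: deadlocked
Q's transition system — 4 states:
  n0 = c.(0 | 0) + a.b.0 :: =a=> n1, =c=> n2
  n1 = b.0 :: =b=> n3
  n2 = 0 | 0 :: deadlocked
  n3 = 0 :: deadlocked
Coarsest stable partition (strong bisimilarity classes):
  B0 = {m0, n0}
  B1 = {m1, n1}
  B2 = {m2, m3, n2, n3}
m0 ∈ B0, n0 ∈ B0 → same block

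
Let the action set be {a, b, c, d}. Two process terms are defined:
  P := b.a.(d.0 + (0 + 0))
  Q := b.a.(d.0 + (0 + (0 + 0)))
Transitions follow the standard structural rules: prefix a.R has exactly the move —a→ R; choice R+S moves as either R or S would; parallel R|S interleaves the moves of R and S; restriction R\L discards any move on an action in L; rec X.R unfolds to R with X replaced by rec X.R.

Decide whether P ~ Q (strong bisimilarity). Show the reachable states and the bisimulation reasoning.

LTS(P): 4 reachable states
  u0 = b.a.(d.0 + (0 + 0)) ⊢ ··b··> u1
  u1 = a.(d.0 + (0 + 0)) ⊢ ··a··> u2
  u2 = d.0 + (0 + 0) ⊢ ··d··> u3
  u3 = 0 ⊢ ∅
LTS(Q): 4 reachable states
  v0 = b.a.(d.0 + (0 + (0 + 0))) ⊢ ··b··> v1
  v1 = a.(d.0 + (0 + (0 + 0))) ⊢ ··a··> v2
  v2 = d.0 + (0 + (0 + 0)) ⊢ ··d··> v3
  v3 = 0 ⊢ ∅
Bisimilarity quotient blocks:
  B0 = {u0, v0}
  B1 = {u1, v1}
  B2 = {u2, v2}
  B3 = {u3, v3}
u0 ∈ B0, v0 ∈ B0 → same block

P ~ Q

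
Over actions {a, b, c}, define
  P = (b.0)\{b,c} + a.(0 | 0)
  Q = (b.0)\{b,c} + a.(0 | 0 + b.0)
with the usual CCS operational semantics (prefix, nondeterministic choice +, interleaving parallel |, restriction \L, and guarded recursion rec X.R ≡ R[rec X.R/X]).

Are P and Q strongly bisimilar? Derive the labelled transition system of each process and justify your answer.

Reachable graph of P (2 states):
  s0 = (b.0)\{b,c} + a.(0 | 0) ⊢ ··a··> s1
  s1 = 0 | 0 ⊢ stopped
Reachable graph of Q (3 states):
  t0 = (b.0)\{b,c} + a.(0 | 0 + b.0) ⊢ ··a··> t1
  t1 = 0 | 0 + b.0 ⊢ ··b··> t2
  t2 = 0 ⊢ stopped
Partition-refinement fixed point:
  B0 = {s0}
  B1 = {s1, t2}
  B2 = {t0}
  B3 = {t1}
s0 ∈ B0, t0 ∈ B2 → different blocks

not bisimilar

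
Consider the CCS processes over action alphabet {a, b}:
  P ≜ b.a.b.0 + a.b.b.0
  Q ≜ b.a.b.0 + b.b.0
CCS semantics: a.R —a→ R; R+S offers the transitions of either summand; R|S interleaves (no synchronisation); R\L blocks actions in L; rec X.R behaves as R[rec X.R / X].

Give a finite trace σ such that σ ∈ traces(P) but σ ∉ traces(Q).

Reachable graph of P (5 states):
  m0 = b.a.b.0 + a.b.b.0 has moves —a→ m1, —b→ m2
  m1 = b.b.0 has moves —b→ m3
  m2 = a.b.0 has moves —a→ m3
  m3 = b.0 has moves —b→ m4
  m4 = 0 has moves deadlocked
Reachable graph of Q (4 states):
  n0 = b.a.b.0 + b.b.0 has moves —b→ n1, —b→ n2
  n1 = a.b.0 has moves —a→ n2
  n2 = b.0 has moves —b→ n3
  n3 = 0 has moves deadlocked
Trace ⟨a⟩ through P, begin at {m0}:
  after a @ step 1: {m1}
  P completes σ.
Trace ⟨a⟩ through Q, begin at {n0}:
  after a @ step 1: ∅  — Q cannot continue

a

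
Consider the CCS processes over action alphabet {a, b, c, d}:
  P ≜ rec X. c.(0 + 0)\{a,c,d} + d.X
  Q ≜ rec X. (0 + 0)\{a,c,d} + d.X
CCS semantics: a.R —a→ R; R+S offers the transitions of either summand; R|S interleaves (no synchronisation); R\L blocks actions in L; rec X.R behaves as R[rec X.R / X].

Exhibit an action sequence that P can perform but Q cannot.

P's transition system — 2 states:
  m0 = rec X. c.(0 + 0)\{a,c,d} + d.X | --c--▸ m1, --d--▸ m0
  m1 = (0 + 0)\{a,c,d} | ·
Q's transition system — 1 states:
  n0 = rec X. (0 + 0)\{a,c,d} + d.X | --d--▸ n0
Trace ⟨c⟩ through P, begin at {m0}:
  step 1 (c): {m1}
  — P admits the full trace.
Trace ⟨c⟩ through Q, begin at {n0}:
  step 1 (c): ∅ (Q stuck)

c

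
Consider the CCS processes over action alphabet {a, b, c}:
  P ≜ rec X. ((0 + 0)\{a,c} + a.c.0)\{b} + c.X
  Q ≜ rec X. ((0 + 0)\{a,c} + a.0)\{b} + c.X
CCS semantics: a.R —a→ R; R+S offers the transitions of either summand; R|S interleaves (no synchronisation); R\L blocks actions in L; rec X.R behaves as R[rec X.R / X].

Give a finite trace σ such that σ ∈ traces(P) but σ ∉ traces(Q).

LTS(P): 3 reachable states
  m0 = rec X. ((0 + 0)\{a,c} + a.c.0)\{b} + c.X → —a→ m1, —c→ m0
  m1 = (c.0)\{b} → —c→ m2
  m2 = 0\{b} → deadlocked
LTS(Q): 2 reachable states
  n0 = rec X. ((0 + 0)\{a,c} + a.0)\{b} + c.X → —a→ n1, —c→ n0
  n1 = 0\{b} → deadlocked
Run σ = ⟨ac⟩ on P: start {m0}
  after a @ step 1: {m1}
  after c @ step 2: {m2}
  P completes σ.
Run σ = ⟨ac⟩ on Q: start {n0}
  after a @ step 1: {n1}
  after c @ step 2: ∅  — Q cannot continue

ac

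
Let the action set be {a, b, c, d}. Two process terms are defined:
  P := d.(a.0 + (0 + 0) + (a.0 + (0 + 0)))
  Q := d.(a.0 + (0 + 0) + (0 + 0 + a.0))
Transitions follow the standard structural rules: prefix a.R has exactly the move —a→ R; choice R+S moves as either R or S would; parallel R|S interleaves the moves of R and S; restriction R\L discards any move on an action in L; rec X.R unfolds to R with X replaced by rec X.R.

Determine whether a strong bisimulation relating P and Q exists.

P's transition system — 3 states:
  m0 = d.(a.0 + (0 + 0) + (a.0 + (0 + 0))) → --d--▸ m1
  m1 = a.0 + (0 + 0) + (a.0 + (0 + 0)) → --a--▸ m2
  m2 = 0 → stopped
Q's transition system — 3 states:
  n0 = d.(a.0 + (0 + 0) + (0 + 0 + a.0)) → --d--▸ n1
  n1 = a.0 + (0 + 0) + (0 + 0 + a.0) → --a--▸ n2
  n2 = 0 → stopped
Bisimilarity quotient blocks:
  B0 = {m0, n0}
  B1 = {m1, n1}
  B2 = {m2, n2}
m0 ∈ B0, n0 ∈ B0 → same block

P ~ Q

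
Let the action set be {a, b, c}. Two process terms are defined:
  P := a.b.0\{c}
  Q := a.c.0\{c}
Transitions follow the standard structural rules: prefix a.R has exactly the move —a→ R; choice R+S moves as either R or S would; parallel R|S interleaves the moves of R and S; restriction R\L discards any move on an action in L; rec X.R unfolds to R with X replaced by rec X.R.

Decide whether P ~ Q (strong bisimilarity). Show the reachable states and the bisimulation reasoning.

P ≁ Q

P's transition system — 3 states:
  p0 = a.b.0\{c} | =a=> p1
  p1 = b.0\{c} | =b=> p2
  p2 = 0\{c} | ∅
Q's transition system — 3 states:
  q0 = a.c.0\{c} | =a=> q1
  q1 = c.0\{c} | =c=> q2
  q2 = 0\{c} | ∅
Coarsest stable partition (strong bisimilarity classes):
  B0 = {p0}
  B1 = {p1}
  B2 = {p2, q2}
  B3 = {q0}
  B4 = {q1}
p0 ∈ B0, q0 ∈ B3 → different blocks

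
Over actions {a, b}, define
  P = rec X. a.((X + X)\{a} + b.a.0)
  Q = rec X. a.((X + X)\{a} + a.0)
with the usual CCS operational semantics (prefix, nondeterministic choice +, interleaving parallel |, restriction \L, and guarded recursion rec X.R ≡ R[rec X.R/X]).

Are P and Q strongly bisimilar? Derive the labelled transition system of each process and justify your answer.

Reachable graph of P (4 states):
  p0 = rec X. a.((X + X)\{a} + b.a.0) → ··a··> p1
  p1 = ((rec X. a.((X + X)\{a} + b.a.0)) + (rec X. a.((X + X)\{a} + b.a.0)))\{a} + b.a.0 → ··b··> p2
  p2 = a.0 → ··a··> p3
  p3 = 0 → stopped
Reachable graph of Q (3 states):
  q0 = rec X. a.((X + X)\{a} + a.0) → ··a··> q1
  q1 = ((rec X. a.((X + X)\{a} + a.0)) + (rec X. a.((X + X)\{a} + a.0)))\{a} + a.0 → ··a··> q2
  q2 = 0 → stopped
Partition-refinement fixed point:
  B0 = {p0}
  B1 = {p1}
  B2 = {p2, q1}
  B3 = {p3, q2}
  B4 = {q0}
p0 ∈ B0, q0 ∈ B4 → different blocks

P ≁ Q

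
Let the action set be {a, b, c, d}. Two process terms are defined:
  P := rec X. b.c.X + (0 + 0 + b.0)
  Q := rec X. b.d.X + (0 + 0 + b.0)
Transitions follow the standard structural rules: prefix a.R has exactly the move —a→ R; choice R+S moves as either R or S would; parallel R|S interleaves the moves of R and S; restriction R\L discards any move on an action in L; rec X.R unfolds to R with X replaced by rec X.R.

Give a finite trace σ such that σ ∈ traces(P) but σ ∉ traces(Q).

bc

Reachable graph of P (3 states):
  m0 = rec X. b.c.X + (0 + 0 + b.0) :: -b-> m1, -b-> m2
  m1 = 0 :: deadlocked
  m2 = c.(rec X. b.c.X + (0 + 0 + b.0)) :: -c-> m0
Reachable graph of Q (3 states):
  n0 = rec X. b.d.X + (0 + 0 + b.0) :: -b-> n1, -b-> n2
  n1 = 0 :: deadlocked
  n2 = d.(rec X. b.d.X + (0 + 0 + b.0)) :: -d-> n0
Run σ = ⟨bc⟩ on P: start {m0}
  [1] b ⇒ {m1, m2}
  [2] c ⇒ {m0}
  P completes σ.
Run σ = ⟨bc⟩ on Q: start {n0}
  [1] b ⇒ {n1, n2}
  [2] c ⇒ no successor for Q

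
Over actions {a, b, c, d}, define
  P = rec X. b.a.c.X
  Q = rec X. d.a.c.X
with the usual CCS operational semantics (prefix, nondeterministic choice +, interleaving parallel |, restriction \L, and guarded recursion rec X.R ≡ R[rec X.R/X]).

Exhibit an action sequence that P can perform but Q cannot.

LTS(P): 3 reachable states
  m0 = rec X. b.a.c.X | ··b··> m1
  m1 = a.c.(rec X. b.a.c.X) | ··a··> m2
  m2 = c.(rec X. b.a.c.X) | ··c··> m0
LTS(Q): 3 reachable states
  n0 = rec X. d.a.c.X | ··d··> n1
  n1 = a.c.(rec X. d.a.c.X) | ··a··> n2
  n2 = c.(rec X. d.a.c.X) | ··c··> n0
Run σ = ⟨b⟩ on P: start {m0}
  step 1 (b): {m1}
  ✓ P
Run σ = ⟨b⟩ on Q: start {n0}
  step 1 (b): no successor for Q

b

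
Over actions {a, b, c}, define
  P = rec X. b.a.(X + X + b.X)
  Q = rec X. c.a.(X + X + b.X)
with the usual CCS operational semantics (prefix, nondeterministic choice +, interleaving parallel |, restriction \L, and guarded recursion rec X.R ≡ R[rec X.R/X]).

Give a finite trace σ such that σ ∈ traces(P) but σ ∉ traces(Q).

LTS(P): 3 reachable states
  m0 = rec X. b.a.(X + X + b.X) :: --b--▸ m1
  m1 = a.((rec X. b.a.(X + X + b.X)) + (rec X. b.a.(X + X + b.X)) + b.(rec X. b.a.(X + X + b.X))) :: --a--▸ m2
  m2 = (rec X. b.a.(X + X + b.X)) + (rec X. b.a.(X + X + b.X)) + b.(rec X. b.a.(X + X + b.X)) :: --b--▸ m0, --b--▸ m1
LTS(Q): 3 reachable states
  n0 = rec X. c.a.(X + X + b.X) :: --c--▸ n1
  n1 = a.((rec X. c.a.(X + X + b.X)) + (rec X. c.a.(X + X + b.X)) + b.(rec X. c.a.(X + X + b.X))) :: --a--▸ n2
  n2 = (rec X. c.a.(X + X + b.X)) + (rec X. c.a.(X + X + b.X)) + b.(rec X. c.a.(X + X + b.X)) :: --b--▸ n0, --c--▸ n1
Run σ = ⟨b⟩ on P: start {m0}
  [1] b ⇒ {m1}
  ✓ P
Run σ = ⟨b⟩ on Q: start {n0}
  [1] b ⇒ ∅  — Q cannot continue

b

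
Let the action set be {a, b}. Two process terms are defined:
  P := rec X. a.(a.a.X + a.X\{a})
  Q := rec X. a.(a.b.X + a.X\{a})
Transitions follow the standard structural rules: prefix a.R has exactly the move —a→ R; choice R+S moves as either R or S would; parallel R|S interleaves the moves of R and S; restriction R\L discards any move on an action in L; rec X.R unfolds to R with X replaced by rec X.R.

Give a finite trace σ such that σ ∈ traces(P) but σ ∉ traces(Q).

aaa

P's transition system — 4 states:
  p0 = rec X. a.(a.a.X + a.X\{a}) has moves --a--▸ p1
  p1 = a.a.(rec X. a.(a.a.X + a.X\{a})) + a.(rec X. a.(a.a.X + a.X\{a}))\{a} has moves --a--▸ p2, --a--▸ p3
  p2 = (rec X. a.(a.a.X + a.X\{a}))\{a} has moves deadlocked
  p3 = a.(rec X. a.(a.a.X + a.X\{a})) has moves --a--▸ p0
Q's transition system — 4 states:
  q0 = rec X. a.(a.b.X + a.X\{a}) has moves --a--▸ q1
  q1 = a.b.(rec X. a.(a.b.X + a.X\{a})) + a.(rec X. a.(a.b.X + a.X\{a}))\{a} has moves --a--▸ q2, --a--▸ q3
  q2 = (rec X. a.(a.b.X + a.X\{a}))\{a} has moves deadlocked
  q3 = b.(rec X. a.(a.b.X + a.X\{a})) has moves --b--▸ q0
Trace ⟨aaa⟩ through P, begin at {p0}:
  after a @ step 1: {p1}
  after a @ step 2: {p2, p3}
  after a @ step 3: {p0}
  ✓ P
Trace ⟨aaa⟩ through Q, begin at {q0}:
  after a @ step 1: {q1}
  after a @ step 2: {q2, q3}
  after a @ step 3: ∅  — Q cannot continue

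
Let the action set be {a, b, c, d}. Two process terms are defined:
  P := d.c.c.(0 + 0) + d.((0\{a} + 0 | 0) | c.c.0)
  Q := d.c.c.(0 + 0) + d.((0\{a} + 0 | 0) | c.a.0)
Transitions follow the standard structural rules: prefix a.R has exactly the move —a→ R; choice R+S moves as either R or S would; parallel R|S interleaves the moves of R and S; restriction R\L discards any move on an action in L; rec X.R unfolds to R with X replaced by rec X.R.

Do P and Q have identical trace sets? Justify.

trace-distinct — witness ⟨dca⟩

Reachable graph of P (7 states):
  u0 = d.c.c.(0 + 0) + d.((0\{a} + 0 | 0) | c.c.0) ⊢ --d--▸ u1, --d--▸ u2
  u1 = (0\{a} + 0 | 0) | c.c.0 ⊢ --c--▸ u3
  u2 = c.c.(0 + 0) ⊢ --c--▸ u4
  u3 = (0\{a} + 0 | 0) | c.0 ⊢ --c--▸ u5
  u4 = c.(0 + 0) ⊢ --c--▸ u6
  u5 = (0\{a} + 0 | 0) | 0 ⊢ ·
  u6 = 0 + 0 ⊢ ·
Reachable graph of Q (7 states):
  v0 = d.c.c.(0 + 0) + d.((0\{a} + 0 | 0) | c.a.0) ⊢ --d--▸ v1, --d--▸ v2
  v1 = (0\{a} + 0 | 0) | c.a.0 ⊢ --c--▸ v3
  v2 = c.c.(0 + 0) ⊢ --c--▸ v4
  v3 = (0\{a} + 0 | 0) | a.0 ⊢ --a--▸ v5
  v4 = c.(0 + 0) ⊢ --c--▸ v6
  v5 = (0\{a} + 0 | 0) | 0 ⊢ ·
  v6 = 0 + 0 ⊢ ·
Run σ = ⟨dca⟩ on Q: start {v0}
  step 1 (d): {v1, v2}
  step 2 (c): {v3, v4}
  step 3 (a): {v5}
  — Q admits the full trace.
Run σ = ⟨dca⟩ on P: start {u0}
  step 1 (d): {u1, u2}
  step 2 (c): {u3, u4}
  step 3 (a): no successor for P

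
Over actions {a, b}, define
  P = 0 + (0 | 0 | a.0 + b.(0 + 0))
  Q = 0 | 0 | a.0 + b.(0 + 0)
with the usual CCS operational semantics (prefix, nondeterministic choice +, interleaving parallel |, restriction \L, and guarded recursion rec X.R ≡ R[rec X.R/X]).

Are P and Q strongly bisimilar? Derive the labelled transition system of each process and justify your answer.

P ~ Q

P's transition system — 3 states:
  p0 = 0 + (0 | 0 | a.0 + b.(0 + 0)) :: —a→ p1, —b→ p2
  p1 = 0 | 0 | 0 :: deadlocked
  p2 = 0 + 0 :: deadlocked
Q's transition system — 3 states:
  q0 = 0 | 0 | a.0 + b.(0 + 0) :: —a→ q1, —b→ q2
  q1 = 0 | 0 | 0 :: deadlocked
  q2 = 0 + 0 :: deadlocked
Coarsest stable partition (strong bisimilarity classes):
  B0 = {p0, q0}
  B1 = {p1, p2, q1, q2}
p0 ∈ B0, q0 ∈ B0 → same block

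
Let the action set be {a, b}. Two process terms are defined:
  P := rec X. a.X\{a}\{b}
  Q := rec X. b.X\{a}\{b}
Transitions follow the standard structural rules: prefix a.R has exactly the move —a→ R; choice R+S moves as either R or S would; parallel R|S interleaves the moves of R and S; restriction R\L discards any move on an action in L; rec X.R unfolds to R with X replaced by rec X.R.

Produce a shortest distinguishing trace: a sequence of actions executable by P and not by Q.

LTS(P): 2 reachable states
  p0 = rec X. a.X\{a}\{b} has moves ··a··> p1
  p1 = (rec X. a.X\{a}\{b})\{a}\{b} has moves (no moves)
LTS(Q): 2 reachable states
  q0 = rec X. b.X\{a}\{b} has moves ··b··> q1
  q1 = (rec X. b.X\{a}\{b})\{a}\{b} has moves (no moves)
Executing a from P (initial set {p0}):
  [1] a ⇒ {p1}
  — P admits the full trace.
Executing a from Q (initial set {q0}):
  [1] a ⇒ ∅  — Q cannot continue

a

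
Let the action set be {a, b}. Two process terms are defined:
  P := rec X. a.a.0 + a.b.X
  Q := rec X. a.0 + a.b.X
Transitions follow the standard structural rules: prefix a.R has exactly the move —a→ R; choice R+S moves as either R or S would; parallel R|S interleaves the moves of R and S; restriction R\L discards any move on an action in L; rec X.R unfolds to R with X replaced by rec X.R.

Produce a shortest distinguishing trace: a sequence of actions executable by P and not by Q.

aa

LTS(P): 4 reachable states
  p0 = rec X. a.a.0 + a.b.X :: =a=> p1, =a=> p2
  p1 = a.0 :: =a=> p3
  p2 = b.(rec X. a.a.0 + a.b.X) :: =b=> p0
  p3 = 0 :: ∅
LTS(Q): 3 reachable states
  q0 = rec X. a.0 + a.b.X :: =a=> q1, =a=> q2
  q1 = 0 :: ∅
  q2 = b.(rec X. a.0 + a.b.X) :: =b=> q0
Executing aa from P (initial set {p0}):
  after a @ step 1: {p1, p2}
  after a @ step 2: {p3}
  P completes σ.
Executing aa from Q (initial set {q0}):
  after a @ step 1: {q1, q2}
  after a @ step 2: ∅  — Q cannot continue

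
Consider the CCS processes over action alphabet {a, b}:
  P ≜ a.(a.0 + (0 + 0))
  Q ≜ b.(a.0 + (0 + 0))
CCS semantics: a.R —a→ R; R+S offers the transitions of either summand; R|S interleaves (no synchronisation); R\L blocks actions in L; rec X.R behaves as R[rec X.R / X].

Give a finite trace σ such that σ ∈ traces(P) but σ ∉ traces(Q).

Reachable graph of P (3 states):
  m0 = a.(a.0 + (0 + 0)) → -a-> m1
  m1 = a.0 + (0 + 0) → -a-> m2
  m2 = 0 → (no moves)
Reachable graph of Q (3 states):
  n0 = b.(a.0 + (0 + 0)) → -b-> n1
  n1 = a.0 + (0 + 0) → -a-> n2
  n2 = 0 → (no moves)
Executing a from P (initial set {m0}):
  after a @ step 1: {m1}
  P completes σ.
Executing a from Q (initial set {n0}):
  after a @ step 1: ∅ (Q stuck)

a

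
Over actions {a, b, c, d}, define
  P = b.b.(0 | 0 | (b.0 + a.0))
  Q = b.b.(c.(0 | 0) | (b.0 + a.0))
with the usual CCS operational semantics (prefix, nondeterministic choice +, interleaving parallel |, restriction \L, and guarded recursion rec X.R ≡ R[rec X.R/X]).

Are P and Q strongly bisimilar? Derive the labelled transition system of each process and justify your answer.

not bisimilar

P's transition system — 4 states:
  m0 = b.b.(0 | 0 | (b.0 + a.0)) → --b--▸ m1
  m1 = b.(0 | 0 | (b.0 + a.0)) → --b--▸ m2
  m2 = 0 | 0 | (b.0 + a.0) → --a--▸ m3, --b--▸ m3
  m3 = 0 | 0 | 0 → deadlocked
Q's transition system — 6 states:
  n0 = b.b.(c.(0 | 0) | (b.0 + a.0)) → --b--▸ n1
  n1 = b.(c.(0 | 0) | (b.0 + a.0)) → --b--▸ n2
  n2 = c.(0 | 0) | (b.0 + a.0) → --a--▸ n3, --b--▸ n3, --c--▸ n4
  n3 = c.(0 | 0) | 0 → --c--▸ n5
  n4 = 0 | 0 | (b.0 + a.0) → --a--▸ n5, --b--▸ n5
  n5 = 0 | 0 | 0 → deadlocked
Partition-refinement fixed point:
  B0 = {m0}
  B1 = {m1}
  B2 = {m2, n4}
  B3 = {m3, n5}
  B4 = {n0}
  B5 = {n1}
  B6 = {n2}
  B7 = {n3}
m0 ∈ B0, n0 ∈ B4 → different blocks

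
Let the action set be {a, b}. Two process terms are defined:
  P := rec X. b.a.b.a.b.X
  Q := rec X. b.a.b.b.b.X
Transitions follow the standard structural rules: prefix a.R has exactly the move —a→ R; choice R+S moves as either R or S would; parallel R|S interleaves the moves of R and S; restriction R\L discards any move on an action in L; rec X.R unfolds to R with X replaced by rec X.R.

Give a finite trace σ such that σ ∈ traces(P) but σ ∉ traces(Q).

baba

LTS(P): 5 reachable states
  m0 = rec X. b.a.b.a.b.X ⊢ —b→ m1
  m1 = a.b.a.b.(rec X. b.a.b.a.b.X) ⊢ —a→ m2
  m2 = b.a.b.(rec X. b.a.b.a.b.X) ⊢ —b→ m3
  m3 = a.b.(rec X. b.a.b.a.b.X) ⊢ —a→ m4
  m4 = b.(rec X. b.a.b.a.b.X) ⊢ —b→ m0
LTS(Q): 5 reachable states
  n0 = rec X. b.a.b.b.b.X ⊢ —b→ n1
  n1 = a.b.b.b.(rec X. b.a.b.b.b.X) ⊢ —a→ n2
  n2 = b.b.b.(rec X. b.a.b.b.b.X) ⊢ —b→ n3
  n3 = b.b.(rec X. b.a.b.b.b.X) ⊢ —b→ n4
  n4 = b.(rec X. b.a.b.b.b.X) ⊢ —b→ n0
Executing baba from P (initial set {m0}):
  [1] b ⇒ {m1}
  [2] a ⇒ {m2}
  [3] b ⇒ {m3}
  [4] a ⇒ {m4}
  ✓ P
Executing baba from Q (initial set {n0}):
  [1] b ⇒ {n1}
  [2] a ⇒ {n2}
  [3] b ⇒ {n3}
  [4] a ⇒ ∅  — Q cannot continue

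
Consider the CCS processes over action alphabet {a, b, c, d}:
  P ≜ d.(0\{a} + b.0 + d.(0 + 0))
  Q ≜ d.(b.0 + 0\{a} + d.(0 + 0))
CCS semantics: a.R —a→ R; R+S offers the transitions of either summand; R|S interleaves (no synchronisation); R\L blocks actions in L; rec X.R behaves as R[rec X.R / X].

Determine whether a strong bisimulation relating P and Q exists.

LTS(P): 4 reachable states
  u0 = d.(0\{a} + b.0 + d.(0 + 0)) ⊢ --d--▸ u1
  u1 = 0\{a} + b.0 + d.(0 + 0) ⊢ --b--▸ u2, --d--▸ u3
  u2 = 0 ⊢ deadlocked
  u3 = 0 + 0 ⊢ deadlocked
LTS(Q): 4 reachable states
  v0 = d.(b.0 + 0\{a} + d.(0 + 0)) ⊢ --d--▸ v1
  v1 = b.0 + 0\{a} + d.(0 + 0) ⊢ --b--▸ v2, --d--▸ v3
  v2 = 0 ⊢ deadlocked
  v3 = 0 + 0 ⊢ deadlocked
Bisimilarity quotient blocks:
  B0 = {u0, v0}
  B1 = {u1, v1}
  B2 = {u2, u3, v2, v3}
u0 ∈ B0, v0 ∈ B0 → same block

bisimilar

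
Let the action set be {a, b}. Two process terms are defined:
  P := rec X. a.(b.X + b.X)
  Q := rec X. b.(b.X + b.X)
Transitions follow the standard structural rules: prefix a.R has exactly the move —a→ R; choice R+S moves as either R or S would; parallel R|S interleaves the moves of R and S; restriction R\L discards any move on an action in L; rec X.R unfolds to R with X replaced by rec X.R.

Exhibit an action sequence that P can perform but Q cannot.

LTS(P): 2 reachable states
  u0 = rec X. a.(b.X + b.X) has moves =a=> u1
  u1 = b.(rec X. a.(b.X + b.X)) + b.(rec X. a.(b.X + b.X)) has moves =b=> u0
LTS(Q): 2 reachable states
  v0 = rec X. b.(b.X + b.X) has moves =b=> v1
  v1 = b.(rec X. b.(b.X + b.X)) + b.(rec X. b.(b.X + b.X)) has moves =b=> v0
Executing a from P (initial set {u0}):
  after a @ step 1: {u1}
  P completes σ.
Executing a from Q (initial set {v0}):
  after a @ step 1: no successor for Q

a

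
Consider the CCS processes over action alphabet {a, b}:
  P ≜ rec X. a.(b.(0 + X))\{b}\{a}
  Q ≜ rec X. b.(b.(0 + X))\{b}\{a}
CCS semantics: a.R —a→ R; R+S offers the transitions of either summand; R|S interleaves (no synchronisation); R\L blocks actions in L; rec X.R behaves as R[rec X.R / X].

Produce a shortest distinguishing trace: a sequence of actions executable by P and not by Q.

a

LTS(P): 2 reachable states
  p0 = rec X. a.(b.(0 + X))\{b}\{a} has moves ··a··> p1
  p1 = (b.(0 + (rec X. a.(b.(0 + X))\{b}\{a})))\{b}\{a} has moves stopped
LTS(Q): 2 reachable states
  q0 = rec X. b.(b.(0 + X))\{b}\{a} has moves ··b··> q1
  q1 = (b.(0 + (rec X. b.(b.(0 + X))\{b}\{a})))\{b}\{a} has moves stopped
Executing a from P (initial set {p0}):
  step 1 (a): {p1}
  P completes σ.
Executing a from Q (initial set {q0}):
  step 1 (a): ∅  — Q cannot continue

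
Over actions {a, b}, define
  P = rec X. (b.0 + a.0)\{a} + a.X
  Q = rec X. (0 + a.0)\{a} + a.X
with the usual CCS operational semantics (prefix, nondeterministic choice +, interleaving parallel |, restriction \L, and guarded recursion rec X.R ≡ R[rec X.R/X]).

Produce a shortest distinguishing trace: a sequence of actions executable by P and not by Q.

b

P's transition system — 2 states:
  u0 = rec X. (b.0 + a.0)\{a} + a.X ⊢ —a→ u0, —b→ u1
  u1 = 0\{a} ⊢ ∅
Q's transition system — 1 states:
  v0 = rec X. (0 + a.0)\{a} + a.X ⊢ —a→ v0
Run σ = ⟨b⟩ on P: start {u0}
  step 1 (b): {u1}
  ✓ P
Run σ = ⟨b⟩ on Q: start {v0}
  step 1 (b): no successor for Q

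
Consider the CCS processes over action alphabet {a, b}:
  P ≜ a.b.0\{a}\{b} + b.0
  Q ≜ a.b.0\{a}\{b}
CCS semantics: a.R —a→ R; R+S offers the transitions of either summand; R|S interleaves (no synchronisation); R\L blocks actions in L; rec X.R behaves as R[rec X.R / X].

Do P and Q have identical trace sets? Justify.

LTS(P): 4 reachable states
  u0 = a.b.0\{a}\{b} + b.0 ⊢ --a--▸ u1, --b--▸ u2
  u1 = b.0\{a}\{b} ⊢ --b--▸ u3
  u2 = 0 ⊢ stopped
  u3 = 0\{a}\{b} ⊢ stopped
LTS(Q): 3 reachable states
  v0 = a.b.0\{a}\{b} ⊢ --a--▸ v1
  v1 = b.0\{a}\{b} ⊢ --b--▸ v2
  v2 = 0\{a}\{b} ⊢ stopped
Run σ = ⟨b⟩ on P: start {u0}
  step 1 (b): {u2}
  ✓ P
Run σ = ⟨b⟩ on Q: start {v0}
  step 1 (b): no successor for Q

trace-distinct — witness ⟨b⟩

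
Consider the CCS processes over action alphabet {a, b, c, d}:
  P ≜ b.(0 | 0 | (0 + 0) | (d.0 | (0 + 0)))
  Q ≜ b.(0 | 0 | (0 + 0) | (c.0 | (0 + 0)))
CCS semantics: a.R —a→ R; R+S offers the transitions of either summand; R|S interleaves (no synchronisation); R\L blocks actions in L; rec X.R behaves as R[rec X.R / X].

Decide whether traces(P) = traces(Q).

Reachable graph of P (3 states):
  p0 = b.(0 | 0 | (0 + 0) | (d.0 | (0 + 0))) | —b→ p1
  p1 = 0 | 0 | (0 + 0) | (d.0 | (0 + 0)) | —d→ p2
  p2 = 0 | 0 | (0 + 0) | (0 | (0 + 0)) | ·
Reachable graph of Q (3 states):
  q0 = b.(0 | 0 | (0 + 0) | (c.0 | (0 + 0))) | —b→ q1
  q1 = 0 | 0 | (0 + 0) | (c.0 | (0 + 0)) | —c→ q2
  q2 = 0 | 0 | (0 + 0) | (0 | (0 + 0)) | ·
Trace ⟨bd⟩ through P, begin at {p0}:
  after b @ step 1: {p1}
  after d @ step 2: {p2}
  — P admits the full trace.
Trace ⟨bd⟩ through Q, begin at {q0}:
  after b @ step 1: {q1}
  after d @ step 2: ∅  — Q cannot continue

trace-distinct — witness ⟨bd⟩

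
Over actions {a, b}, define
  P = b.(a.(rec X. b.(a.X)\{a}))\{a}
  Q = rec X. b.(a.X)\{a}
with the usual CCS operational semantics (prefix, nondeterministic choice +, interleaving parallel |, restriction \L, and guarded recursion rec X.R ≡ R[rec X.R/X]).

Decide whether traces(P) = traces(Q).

LTS(P): 2 reachable states
  m0 = b.(a.(rec X. b.(a.X)\{a}))\{a} | -b-> m1
  m1 = (a.(rec X. b.(a.X)\{a}))\{a} | stopped
LTS(Q): 2 reachable states
  n0 = rec X. b.(a.X)\{a} | -b-> n1
  n1 = (a.(rec X. b.(a.X)\{a}))\{a} | stopped
Coarsest stable partition (strong bisimilarity classes):
  B0 = {m0, n0}
  B1 = {m1, n1}
m0 ∈ B0, n0 ∈ B0 → same block
Bisimilar ⇒ trace-equivalent.

trace-equivalent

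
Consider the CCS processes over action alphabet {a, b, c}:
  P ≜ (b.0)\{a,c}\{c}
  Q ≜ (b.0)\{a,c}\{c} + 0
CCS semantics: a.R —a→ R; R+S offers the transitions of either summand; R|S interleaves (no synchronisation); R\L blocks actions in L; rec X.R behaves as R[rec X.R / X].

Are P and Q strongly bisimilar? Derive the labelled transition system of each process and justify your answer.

P's transition system — 2 states:
  m0 = (b.0)\{a,c}\{c} → -b-> m1
  m1 = 0\{a,c}\{c} → deadlocked
Q's transition system — 2 states:
  n0 = (b.0)\{a,c}\{c} + 0 → -b-> n1
  n1 = 0\{a,c}\{c} → deadlocked
Bisimilarity quotient blocks:
  B0 = {m0, n0}
  B1 = {m1, n1}
m0 ∈ B0, n0 ∈ B0 → same block

YES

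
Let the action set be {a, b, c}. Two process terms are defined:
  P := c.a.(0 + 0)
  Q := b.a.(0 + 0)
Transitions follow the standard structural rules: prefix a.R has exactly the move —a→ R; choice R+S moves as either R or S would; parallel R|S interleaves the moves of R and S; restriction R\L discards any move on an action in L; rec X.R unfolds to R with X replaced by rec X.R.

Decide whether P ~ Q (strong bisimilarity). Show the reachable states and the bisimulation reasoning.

NO

P's transition system — 3 states:
  m0 = c.a.(0 + 0) | --c--▸ m1
  m1 = a.(0 + 0) | --a--▸ m2
  m2 = 0 + 0 | deadlocked
Q's transition system — 3 states:
  n0 = b.a.(0 + 0) | --b--▸ n1
  n1 = a.(0 + 0) | --a--▸ n2
  n2 = 0 + 0 | deadlocked
Coarsest stable partition (strong bisimilarity classes):
  B0 = {m0}
  B1 = {m1, n1}
  B2 = {m2, n2}
  B3 = {n0}
m0 ∈ B0, n0 ∈ B3 → different blocks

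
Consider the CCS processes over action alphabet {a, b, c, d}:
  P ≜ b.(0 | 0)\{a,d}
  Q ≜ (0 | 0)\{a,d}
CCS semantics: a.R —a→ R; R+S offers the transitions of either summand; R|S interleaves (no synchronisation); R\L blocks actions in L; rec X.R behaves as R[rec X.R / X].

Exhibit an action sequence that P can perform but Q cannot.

Reachable graph of P (2 states):
  m0 = b.(0 | 0)\{a,d} → ··b··> m1
  m1 = (0 | 0)\{a,d} → ·
Reachable graph of Q (1 states):
  n0 = (0 | 0)\{a,d} → ·
Trace ⟨b⟩ through P, begin at {m0}:
  after b @ step 1: {m1}
  — P admits the full trace.
Trace ⟨b⟩ through Q, begin at {n0}:
  after b @ step 1: ∅ (Q stuck)

b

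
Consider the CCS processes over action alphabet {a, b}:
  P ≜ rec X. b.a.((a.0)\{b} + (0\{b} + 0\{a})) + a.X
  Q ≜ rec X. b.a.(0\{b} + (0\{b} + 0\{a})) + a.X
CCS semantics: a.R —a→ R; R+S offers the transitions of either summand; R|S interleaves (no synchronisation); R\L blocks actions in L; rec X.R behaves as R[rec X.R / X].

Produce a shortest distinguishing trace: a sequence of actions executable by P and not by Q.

P's transition system — 4 states:
  p0 = rec X. b.a.((a.0)\{b} + (0\{b} + 0\{a})) + a.X ⊢ --a--▸ p0, --b--▸ p1
  p1 = a.((a.0)\{b} + (0\{b} + 0\{a})) ⊢ --a--▸ p2
  p2 = (a.0)\{b} + (0\{b} + 0\{a}) ⊢ --a--▸ p3
  p3 = 0\{b} ⊢ (no moves)
Q's transition system — 3 states:
  q0 = rec X. b.a.(0\{b} + (0\{b} + 0\{a})) + a.X ⊢ --a--▸ q0, --b--▸ q1
  q1 = a.(0\{b} + (0\{b} + 0\{a})) ⊢ --a--▸ q2
  q2 = 0\{b} + (0\{b} + 0\{a}) ⊢ (no moves)
Trace ⟨baa⟩ through P, begin at {p0}:
  after b @ step 1: {p1}
  after a @ step 2: {p2}
  after a @ step 3: {p3}
  P completes σ.
Trace ⟨baa⟩ through Q, begin at {q0}:
  after b @ step 1: {q1}
  after a @ step 2: {q2}
  after a @ step 3: ∅ (Q stuck)

baa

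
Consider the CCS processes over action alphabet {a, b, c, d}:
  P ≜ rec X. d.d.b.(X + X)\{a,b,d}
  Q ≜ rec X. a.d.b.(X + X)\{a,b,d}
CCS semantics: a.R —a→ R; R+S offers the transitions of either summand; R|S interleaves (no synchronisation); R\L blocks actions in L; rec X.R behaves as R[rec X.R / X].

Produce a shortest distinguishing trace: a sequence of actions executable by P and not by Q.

d

P's transition system — 4 states:
  s0 = rec X. d.d.b.(X + X)\{a,b,d} ⊢ -d-> s1
  s1 = d.b.((rec X. d.d.b.(X + X)\{a,b,d}) + (rec X. d.d.b.(X + X)\{a,b,d}))\{a,b,d} ⊢ -d-> s2
  s2 = b.((rec X. d.d.b.(X + X)\{a,b,d}) + (rec X. d.d.b.(X + X)\{a,b,d}))\{a,b,d} ⊢ -b-> s3
  s3 = ((rec X. d.d.b.(X + X)\{a,b,d}) + (rec X. d.d.b.(X + X)\{a,b,d}))\{a,b,d} ⊢ ·
Q's transition system — 4 states:
  t0 = rec X. a.d.b.(X + X)\{a,b,d} ⊢ -a-> t1
  t1 = d.b.((rec X. a.d.b.(X + X)\{a,b,d}) + (rec X. a.d.b.(X + X)\{a,b,d}))\{a,b,d} ⊢ -d-> t2
  t2 = b.((rec X. a.d.b.(X + X)\{a,b,d}) + (rec X. a.d.b.(X + X)\{a,b,d}))\{a,b,d} ⊢ -b-> t3
  t3 = ((rec X. a.d.b.(X + X)\{a,b,d}) + (rec X. a.d.b.(X + X)\{a,b,d}))\{a,b,d} ⊢ ·
Run σ = ⟨d⟩ on P: start {s0}
  after d @ step 1: {s1}
  — P admits the full trace.
Run σ = ⟨d⟩ on Q: start {t0}
  after d @ step 1: ∅ (Q stuck)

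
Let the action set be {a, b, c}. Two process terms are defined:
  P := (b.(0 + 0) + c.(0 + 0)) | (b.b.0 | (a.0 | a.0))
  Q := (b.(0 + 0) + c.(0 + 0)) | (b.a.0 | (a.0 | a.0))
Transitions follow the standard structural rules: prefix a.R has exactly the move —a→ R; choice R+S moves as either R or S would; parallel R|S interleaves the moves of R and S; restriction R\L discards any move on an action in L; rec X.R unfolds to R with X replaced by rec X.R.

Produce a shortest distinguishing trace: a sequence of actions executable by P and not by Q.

bbb

Reachable graph of P (24 states):
  u0 = (b.(0 + 0) + c.(0 + 0)) | (b.b.0 | (a.0 | a.0)) :: ··a··> u1, ··a··> u2, ··b··> u3, ··b··> u4, ··c··> u3
  u1 = (b.(0 + 0) + c.(0 + 0)) | (b.b.0 | (0 | a.0)) :: ··a··> u5, ··b··> u6, ··b··> u7, ··c··> u6
  u2 = (b.(0 + 0) + c.(0 + 0)) | (b.b.0 | (a.0 | 0)) :: ··a··> u5, ··b··> u8, ··b··> u9, ··c··> u8
  u3 = (0 + 0) | (b.b.0 | (a.0 | a.0)) :: ··a··> u6, ··a··> u8, ··b··> u10
  u4 = (b.(0 + 0) + c.(0 + 0)) | (b.0 | (a.0 | a.0)) :: ··a··> u7, ··a··> u9, ··b··> u10, ··b··> u11, ··c··> u10
  u5 = (b.(0 + 0) + c.(0 + 0)) | (b.b.0 | (0 | 0)) :: ··b··> u12, ··b··> u13, ··c··> u12
  u6 = (0 + 0) | (b.b.0 | (0 | a.0)) :: ··a··> u12, ··b··> u14
  u7 = (b.(0 + 0) + c.(0 + 0)) | (b.0 | (0 | a.0)) :: ··a··> u13, ··b··> u14, ··b··> u15, ··c··> u14
  u8 = (0 + 0) | (b.b.0 | (a.0 | 0)) :: ··a··> u12, ··b··> u16
  u9 = (b.(0 + 0) + c.(0 + 0)) | (b.0 | (a.0 | 0)) :: ··a··> u13, ··b··> u16, ··b··> u17, ··c··> u16
  u10 = (0 + 0) | (b.0 | (a.0 | a.0)) :: ··a··> u14, ··a··> u16, ··b··> u18
  u11 = (b.(0 + 0) + c.(0 + 0)) | (0 | (a.0 | a.0)) :: ··a··> u15, ··a··> u17, ··b··> u18, ··c··> u18
  u12 = (0 + 0) | (b.b.0 | (0 | 0)) :: ··b··> u19
  u13 = (b.(0 + 0) + c.(0 + 0)) | (b.0 | (0 | 0)) :: ··b··> u19, ··b··> u20, ··c··> u19
  u14 = (0 + 0) | (b.0 | (0 | a.0)) :: ··a··> u19, ··b··> u21
  u15 = (b.(0 + 0) + c.(0 + 0)) | (0 | (0 | a.0)) :: ··a··> u20, ··b··> u21, ··c··> u21
  u16 = (0 + 0) | (b.0 | (a.0 | 0)) :: ··a··> u19, ··b··> u22
  u17 = (b.(0 + 0) + c.(0 + 0)) | (0 | (a.0 | 0)) :: ··a··> u20, ··b··> u22, ··c··> u22
  u18 = (0 + 0) | (0 | (a.0 | a.0)) :: ··a··> u21, ··a··> u22
  u19 = (0 + 0) | (b.0 | (0 | 0)) :: ··b··> u23
  u20 = (b.(0 + 0) + c.(0 + 0)) | (0 | (0 | 0)) :: ··b··> u23, ··c··> u23
  u21 = (0 + 0) | (0 | (0 | a.0)) :: ··a··> u23
  u22 = (0 + 0) | (0 | (a.0 | 0)) :: ··a··> u23
  u23 = (0 + 0) | (0 | (0 | 0)) :: deadlocked
Reachable graph of Q (24 states):
  v0 = (b.(0 + 0) + c.(0 + 0)) | (b.a.0 | (a.0 | a.0)) :: ··a··> v1, ··a··> v2, ··b··> v3, ··b··> v4, ··c··> v3
  v1 = (b.(0 + 0) + c.(0 + 0)) | (b.a.0 | (0 | a.0)) :: ··a··> v5, ··b··> v6, ··b··> v7, ··c··> v6
  v2 = (b.(0 + 0) + c.(0 + 0)) | (b.a.0 | (a.0 | 0)) :: ··a··> v5, ··b··> v8, ··b··> v9, ··c··> v8
  v3 = (0 + 0) | (b.a.0 | (a.0 | a.0)) :: ··a··> v6, ··a··> v8, ··b··> v10
  v4 = (b.(0 + 0) + c.(0 + 0)) | (a.0 | (a.0 | a.0)) :: ··a··> v11, ··a··> v7, ··a··> v9, ··b··> v10, ··c··> v10
  v5 = (b.(0 + 0) + c.(0 + 0)) | (b.a.0 | (0 | 0)) :: ··b··> v12, ··b··> v13, ··c··> v12
  v6 = (0 + 0) | (b.a.0 | (0 | a.0)) :: ··a··> v12, ··b··> v14
  v7 = (b.(0 + 0) + c.(0 + 0)) | (a.0 | (0 | a.0)) :: ··a··> v13, ··a··> v15, ··b··> v14, ··c··> v14
  v8 = (0 + 0) | (b.a.0 | (a.0 | 0)) :: ··a··> v12, ··b··> v16
  v9 = (b.(0 + 0) + c.(0 + 0)) | (a.0 | (a.0 | 0)) :: ··a··> v13, ··a··> v17, ··b··> v16, ··c··> v16
  v10 = (0 + 0) | (a.0 | (a.0 | a.0)) :: ··a··> v14, ··a··> v16, ··a··> v18
  v11 = (b.(0 + 0) + c.(0 + 0)) | (0 | (a.0 | a.0)) :: ··a··> v15, ··a··> v17, ··b··> v18, ··c··> v18
  v12 = (0 + 0) | (b.a.0 | (0 | 0)) :: ··b··> v19
  v13 = (b.(0 + 0) + c.(0 + 0)) | (a.0 | (0 | 0)) :: ··a··> v20, ··b··> v19, ··c··> v19
  v14 = (0 + 0) | (a.0 | (0 | a.0)) :: ··a··> v19, ··a··> v21
  v15 = (b.(0 + 0) + c.(0 + 0)) | (0 | (0 | a.0)) :: ··a··> v20, ··b··> v21, ··c··> v21
  v16 = (0 + 0) | (a.0 | (a.0 | 0)) :: ··a··> v19, ··a··> v22
  v17 = (b.(0 + 0) + c.(0 + 0)) | (0 | (a.0 | 0)) :: ··a··> v20, ··b··> v22, ··c··> v22
  v18 = (0 + 0) | (0 | (a.0 | a.0)) :: ··a··> v21, ··a··> v22
  v19 = (0 + 0) | (a.0 | (0 | 0)) :: ··a··> v23
  v20 = (b.(0 + 0) + c.(0 + 0)) | (0 | (0 | 0)) :: ··b··> v23, ··c··> v23
  v21 = (0 + 0) | (0 | (0 | a.0)) :: ··a··> v23
  v22 = (0 + 0) | (0 | (a.0 | 0)) :: ··a··> v23
  v23 = (0 + 0) | (0 | (0 | 0)) :: deadlocked
Executing bbb from P (initial set {u0}):
  after b @ step 1: {u3, u4}
  after b @ step 2: {u10, u11}
  after b @ step 3: {u18}
  — P admits the full trace.
Executing bbb from Q (initial set {v0}):
  after b @ step 1: {v3, v4}
  after b @ step 2: {v10}
  after b @ step 3: no successor for Q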